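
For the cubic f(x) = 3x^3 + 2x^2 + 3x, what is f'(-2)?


Differentiate f(x) = 3x^3 + 2x^2 + 3x term by term:
f'(x) = 9x^2 + 4x + 3
Substitute x = -2:
f'(-2) = 9 * (-2)^2 + 4 * (-2) + 3
= 36 - 8 + 3
= 31

31


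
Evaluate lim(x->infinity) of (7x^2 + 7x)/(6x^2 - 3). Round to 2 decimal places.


For limits at infinity with equal-degree polynomials,
we compare leading coefficients.
Numerator leading term: 7x^2
Denominator leading term: 6x^2
Divide both by x^2:
lim = (7 + 7/x) / (6 - 3/x^2)
As x -> infinity, the 1/x and 1/x^2 terms vanish:
= 7/6 ≈ 1.17

1.17


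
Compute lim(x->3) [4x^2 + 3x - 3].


Since polynomials are continuous, we use direct substitution.
lim(x->3) of 4x^2 + 3x - 3
= 4 * 3^2 + 3 * 3 - 3
= 36 + 9 - 3
= 42

42


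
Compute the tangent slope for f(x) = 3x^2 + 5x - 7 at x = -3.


The slope of the tangent line equals f'(x) at the point.
f(x) = 3x^2 + 5x - 7
f'(x) = 6x + 5
At x = -3:
f'(-3) = 6 * (-3) + 5
= -18 + 5
= -13

-13


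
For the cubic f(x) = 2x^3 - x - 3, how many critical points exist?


Find where f'(x) = 0:
f(x) = 2x^3 - x - 3
f'(x) = 6x^2 - 1
This is a quadratic in x. Use the discriminant to count real roots.
Discriminant = (0)^2 - 4 * 6 * (-1)
= 0 - (-24)
= 24
Since discriminant > 0, f'(x) = 0 has 2 real solutions.
Number of critical points: 2

2


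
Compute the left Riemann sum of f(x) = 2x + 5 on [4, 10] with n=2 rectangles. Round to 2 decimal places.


Left Riemann sum uses left endpoints of each subinterval.
Interval: [4, 10], n = 2
dx = (10 - 4) / 2 = 3
Left endpoints: [4, 7]
f values: [13, 19]
Sum = dx * (sum of f values)
= 3 * 32
= 96 = 96.00

96.00


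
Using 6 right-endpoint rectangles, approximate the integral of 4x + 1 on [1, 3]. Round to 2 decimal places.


Right Riemann sum uses right endpoints of each subinterval.
Interval: [1, 3], n = 6
dx = (3 - 1) / 6 = 1/3
Right endpoints: [4/3, 5/3, 2, 7/3, 8/3, 3]
f values: [19/3, 23/3, 9, 31/3, 35/3, 13]
Sum = dx * (sum of f values)
= 1/3 * 58
= 58/3 ≈ 19.33

19.33


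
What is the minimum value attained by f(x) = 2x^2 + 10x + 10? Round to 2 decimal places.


For a quadratic f(x) = ax^2 + bx + c with a > 0, the minimum is at the vertex.
Vertex x-coordinate: x = -b/(2a)
x = -(10) / (2 * 2)
x = -10/4 = -5/2
Substitute back to find the minimum value:
f(-5/2) = 2 * (-5/2)^2 + 10 * (-5/2) + 10
= 25/2 - 25 + 10
= -5/2 = -2.50

-2.50


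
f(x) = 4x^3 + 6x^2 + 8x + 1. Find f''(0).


First derivative:
f'(x) = 12x^2 + 12x + 8
Second derivative:
f''(x) = 24x + 12
Substitute x = 0:
f''(0) = 24 * 0 + 12
= 0 + 12
= 12

12


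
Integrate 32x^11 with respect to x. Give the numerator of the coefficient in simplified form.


Apply the power rule for integration:
integral of ax^n dx = a/(n+1) * x^(n+1) + C
integral of 32x^11 dx
= 32/12 * x^12 + C
= 8/3 * x^12 + C
The coefficient in lowest terms is 8/3, and its numerator is 8

8


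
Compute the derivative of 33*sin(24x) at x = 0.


Apply the chain rule to differentiate 33*sin(24x):
d/dx [33*sin(24x)]
= 33 * cos(24x) * d/dx(24x)
= 33 * 24 * cos(24x)
= 792 * cos(24x)
Evaluate at x = 0:
= 792 * cos(0)
= 792 * 1
= 792

792


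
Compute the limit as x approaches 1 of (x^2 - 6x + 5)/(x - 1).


Direct substitution gives 0/0, so we factor the numerator.
Factor: (x^2 - 6x + 5) = (x - 1)(x - 5)
Cancel the common factor (x - 1):
(x^2 - 6x + 5)/(x - 1) = (x - 5)
Now substitute x = 1:
= (1) - (5) = -4

-4


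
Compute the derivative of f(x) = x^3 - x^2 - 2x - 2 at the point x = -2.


Differentiate f(x) = x^3 - x^2 - 2x - 2 term by term:
f'(x) = 3x^2 - 2x - 2
Substitute x = -2:
f'(-2) = 3 * (-2)^2 - 2 * (-2) - 2
= 12 + 4 - 2
= 14

14


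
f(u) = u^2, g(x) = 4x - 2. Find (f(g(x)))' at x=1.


Using the chain rule: (f(g(x)))' = f'(g(x)) * g'(x)
First, find g(1):
g(1) = 4 * 1 - 2 = 2
Next, f'(u) = 2u
And g'(x) = 4
So f'(g(1)) * g'(1)
= 2 * 2 * 4
= 16

16


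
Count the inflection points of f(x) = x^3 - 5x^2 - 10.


Inflection points occur where f''(x) = 0 and concavity changes.
f(x) = x^3 - 5x^2 - 10
f'(x) = 3x^2 - 10x
f''(x) = 6x - 10
Set f''(x) = 0:
6x - 10 = 0
x = 10 / 6 = 5/3
Since f''(x) is linear (degree 1), it changes sign at this point.
Therefore there is exactly 1 inflection point.

1


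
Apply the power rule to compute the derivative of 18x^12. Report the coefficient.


We apply the power rule: d/dx [ax^n] = a*n * x^(n-1)
d/dx [18x^12]
= 18 * 12 * x^(12-1)
= 216x^11
The coefficient is 216

216


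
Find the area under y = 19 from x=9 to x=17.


The area under a constant function y = 19 is a rectangle.
Width = 17 - 9 = 8
Height = 19
Area = width * height
= 8 * 19
= 152

152


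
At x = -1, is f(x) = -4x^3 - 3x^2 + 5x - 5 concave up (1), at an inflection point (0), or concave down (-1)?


Concavity is determined by the sign of f''(x).
f(x) = -4x^3 - 3x^2 + 5x - 5
f'(x) = -12x^2 - 6x + 5
f''(x) = -24x - 6
f''(-1) = -24 * (-1) - 6
= 24 - 6
= 18
Since f''(-1) > 0, the function is concave up (1)

1


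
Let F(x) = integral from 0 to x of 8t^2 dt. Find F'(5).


By the Fundamental Theorem of Calculus (Part 1):
If F(x) = integral from 0 to x of f(t) dt, then F'(x) = f(x)
Here f(t) = 8t^2
So F'(x) = 8x^2
Evaluate at x = 5:
F'(5) = 8 * 5^2
= 8 * 25
= 200

200


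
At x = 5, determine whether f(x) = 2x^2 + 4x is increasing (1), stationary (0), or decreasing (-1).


Compute f'(x) to determine behavior:
f'(x) = 4x + 4
f'(5) = 4 * 5 + 4
= 20 + 4
= 24
Since f'(5) > 0, the function is increasing (1)

1


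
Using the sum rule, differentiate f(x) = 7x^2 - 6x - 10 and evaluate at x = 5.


Differentiate term by term using power and sum rules:
f(x) = 7x^2 - 6x - 10
f'(x) = 14x - 6
Substitute x = 5:
f'(5) = 14 * 5 - 6
= 70 - 6
= 64

64


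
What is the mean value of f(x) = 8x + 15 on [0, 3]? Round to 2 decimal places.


Average value = 1/(b-a) * integral from a to b of f(x) dx
First compute the integral of 8x + 15:
F(x) = 4x^2 + 15x
F(3) = 4 * 9 + 15 * 3 = 81
F(0) = 4 * 0 + 15 * 0 = 0
Integral = 81 - 0 = 81
Average = 81 / (3 - 0) = 81 / 3
= 27 = 27.00

27.00


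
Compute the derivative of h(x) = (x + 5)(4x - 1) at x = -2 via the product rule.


Let u(x) = x + 5 and v(x) = 4x - 1
u'(x) = 1
v'(x) = 4
Product rule: h'(x) = u'(x)*v(x) + u(x)*v'(x)
= 1 * (4x - 1) + (x + 5) * 4
At x = -2:
u(-2) = 1 * (-2) + 5 = 3
v(-2) = 4 * (-2) - 1 = -9
h'(-2) = 1 * (-9) + 3 * 4
= -9 + 12
= 3

3


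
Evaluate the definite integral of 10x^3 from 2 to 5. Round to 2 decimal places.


Find the antiderivative of 10x^3:
F(x) = 10/4 * x^4
Apply the Fundamental Theorem of Calculus:
F(5) - F(2)
= 10/4 * 5^4 - 10/4 * 2^4
= 10/4 * (625 - 16)
= 10/4 * 609
= 3045/2 = 1522.50

1522.50


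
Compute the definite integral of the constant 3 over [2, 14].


The integral of a constant k over [a, b] equals k * (b - a).
integral from 2 to 14 of 3 dx
= 3 * (14 - 2)
= 3 * 12
= 36

36


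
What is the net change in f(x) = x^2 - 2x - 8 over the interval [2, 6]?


Net change = f(b) - f(a)
f(x) = x^2 - 2x - 8
Compute f(6):
f(6) = 1 * 6^2 - 2 * 6 - 8
= 36 - 12 - 8
= 16
Compute f(2):
f(2) = 1 * 2^2 - 2 * 2 - 8
= 4 - 4 - 8
= -8
Net change = 16 - (-8) = 24

24


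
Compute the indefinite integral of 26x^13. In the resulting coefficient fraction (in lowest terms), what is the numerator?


Apply the power rule for integration:
integral of ax^n dx = a/(n+1) * x^(n+1) + C
integral of 26x^13 dx
= 26/14 * x^14 + C
= 13/7 * x^14 + C
The coefficient in lowest terms is 13/7, and its numerator is 13

13


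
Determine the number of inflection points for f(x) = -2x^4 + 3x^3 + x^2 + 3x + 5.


Inflection points occur where f''(x) = 0 and concavity changes.
f(x) = -2x^4 + 3x^3 + x^2 + 3x + 5
f'(x) = -8x^3 + 9x^2 + 2x + 3
f''(x) = -24x^2 + 18x + 2
This is a quadratic in x. Use the discriminant to count real roots.
Discriminant = (18)^2 - 4 * (-24) * 2
= 324 - (-192)
= 516
Since discriminant > 0, f''(x) = 0 has 2 distinct real solutions.
A quadratic with two distinct real roots changes sign at each root, so concavity changes at both.
Number of inflection points: 2

2


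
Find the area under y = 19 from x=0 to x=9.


The area under a constant function y = 19 is a rectangle.
Width = 9 - 0 = 9
Height = 19
Area = width * height
= 9 * 19
= 171

171


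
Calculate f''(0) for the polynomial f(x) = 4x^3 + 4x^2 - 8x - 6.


First derivative:
f'(x) = 12x^2 + 8x - 8
Second derivative:
f''(x) = 24x + 8
Substitute x = 0:
f''(0) = 24 * 0 + 8
= 0 + 8
= 8

8


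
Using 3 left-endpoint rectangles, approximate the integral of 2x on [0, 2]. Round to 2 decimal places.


Left Riemann sum uses left endpoints of each subinterval.
Interval: [0, 2], n = 3
dx = (2 - 0) / 3 = 2/3
Left endpoints: [0, 2/3, 4/3]
f values: [0, 4/3, 8/3]
Sum = dx * (sum of f values)
= 2/3 * 4
= 8/3 ≈ 2.67

2.67


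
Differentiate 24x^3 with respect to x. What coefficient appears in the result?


We apply the power rule: d/dx [ax^n] = a*n * x^(n-1)
d/dx [24x^3]
= 24 * 3 * x^(3-1)
= 72x^2
The coefficient is 72

72


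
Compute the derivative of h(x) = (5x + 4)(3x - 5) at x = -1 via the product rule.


Let u(x) = 5x + 4 and v(x) = 3x - 5
u'(x) = 5
v'(x) = 3
Product rule: h'(x) = u'(x)*v(x) + u(x)*v'(x)
= 5 * (3x - 5) + (5x + 4) * 3
At x = -1:
u(-1) = 5 * (-1) + 4 = -1
v(-1) = 3 * (-1) - 5 = -8
h'(-1) = 5 * (-8) + (-1) * 3
= -40 - 3
= -43

-43


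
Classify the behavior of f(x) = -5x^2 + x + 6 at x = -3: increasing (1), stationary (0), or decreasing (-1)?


Compute f'(x) to determine behavior:
f'(x) = -10x + 1
f'(-3) = -10 * (-3) + 1
= 30 + 1
= 31
Since f'(-3) > 0, the function is increasing (1)

1


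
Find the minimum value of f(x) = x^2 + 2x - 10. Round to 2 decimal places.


For a quadratic f(x) = ax^2 + bx + c with a > 0, the minimum is at the vertex.
Vertex x-coordinate: x = -b/(2a)
x = -(2) / (2 * 1)
x = -2/2 = -1
Substitute back to find the minimum value:
f(-1) = 1 * (-1)^2 + 2 * (-1) - 10
= 1 - 2 - 10
= -11 = -11.00

-11.00


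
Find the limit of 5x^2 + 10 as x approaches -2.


Since polynomials are continuous, we use direct substitution.
lim(x->-2) of 5x^2 + 10
= 5 * (-2)^2 + 0 * (-2) + 10
= 20 + 0 + 10
= 30

30


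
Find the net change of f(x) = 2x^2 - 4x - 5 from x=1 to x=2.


Net change = f(b) - f(a)
f(x) = 2x^2 - 4x - 5
Compute f(2):
f(2) = 2 * 2^2 - 4 * 2 - 5
= 8 - 8 - 5
= -5
Compute f(1):
f(1) = 2 * 1^2 - 4 * 1 - 5
= 2 - 4 - 5
= -7
Net change = -5 - (-7) = 2

2


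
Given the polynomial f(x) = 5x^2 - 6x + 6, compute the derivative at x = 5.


Differentiate term by term using power and sum rules:
f(x) = 5x^2 - 6x + 6
f'(x) = 10x - 6
Substitute x = 5:
f'(5) = 10 * 5 - 6
= 50 - 6
= 44

44


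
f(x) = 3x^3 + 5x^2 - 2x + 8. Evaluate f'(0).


Differentiate f(x) = 3x^3 + 5x^2 - 2x + 8 term by term:
f'(x) = 9x^2 + 10x - 2
Substitute x = 0:
f'(0) = 9 * 0^2 + 10 * 0 - 2
= 0 + 0 - 2
= -2

-2


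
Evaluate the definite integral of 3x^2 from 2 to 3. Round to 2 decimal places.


Find the antiderivative of 3x^2:
F(x) = 3/3 * x^3
Apply the Fundamental Theorem of Calculus:
F(3) - F(2)
= 3/3 * 3^3 - 3/3 * 2^3
= 3/3 * (27 - 8)
= 3/3 * 19
= 19 = 19.00

19.00


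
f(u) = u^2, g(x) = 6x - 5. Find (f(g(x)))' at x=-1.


Using the chain rule: (f(g(x)))' = f'(g(x)) * g'(x)
First, find g(-1):
g(-1) = 6 * (-1) - 5 = -11
Next, f'(u) = 2u
And g'(x) = 6
So f'(g(-1)) * g'(-1)
= 2 * (-11) * 6
= -132

-132


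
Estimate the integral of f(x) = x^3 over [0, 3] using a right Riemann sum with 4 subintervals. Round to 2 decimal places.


Right Riemann sum uses right endpoints of each subinterval.
Interval: [0, 3], n = 4
dx = (3 - 0) / 4 = 3/4
Right endpoints: [3/4, 3/2, 9/4, 3]
f values: [27/64, 27/8, 729/64, 27]
Sum = dx * (sum of f values)
= 3/4 * 675/16
= 2025/64 ≈ 31.64

31.64


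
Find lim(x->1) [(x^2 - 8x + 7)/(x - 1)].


Direct substitution gives 0/0, so we factor the numerator.
Factor: (x^2 - 8x + 7) = (x - 1)(x - 7)
Cancel the common factor (x - 1):
(x^2 - 8x + 7)/(x - 1) = (x - 7)
Now substitute x = 1:
= (1) - (7) = -6

-6


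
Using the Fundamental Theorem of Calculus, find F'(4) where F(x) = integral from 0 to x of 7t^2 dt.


By the Fundamental Theorem of Calculus (Part 1):
If F(x) = integral from 0 to x of f(t) dt, then F'(x) = f(x)
Here f(t) = 7t^2
So F'(x) = 7x^2
Evaluate at x = 4:
F'(4) = 7 * 4^2
= 7 * 16
= 112

112


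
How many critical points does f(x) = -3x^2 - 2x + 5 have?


Find where f'(x) = 0:
f'(x) = -6x - 2
Set f'(x) = 0:
-6x - 2 = 0
x = 2 / (-6) = -1/3
This is a linear equation in x, so there is exactly one solution.
Number of critical points: 1

1


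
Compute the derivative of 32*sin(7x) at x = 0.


Apply the chain rule to differentiate 32*sin(7x):
d/dx [32*sin(7x)]
= 32 * cos(7x) * d/dx(7x)
= 32 * 7 * cos(7x)
= 224 * cos(7x)
Evaluate at x = 0:
= 224 * cos(0)
= 224 * 1
= 224

224


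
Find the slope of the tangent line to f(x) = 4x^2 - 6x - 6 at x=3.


The slope of the tangent line equals f'(x) at the point.
f(x) = 4x^2 - 6x - 6
f'(x) = 8x - 6
At x = 3:
f'(3) = 8 * 3 - 6
= 24 - 6
= 18

18


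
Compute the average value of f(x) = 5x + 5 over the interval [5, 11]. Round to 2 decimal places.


Average value = 1/(b-a) * integral from a to b of f(x) dx
First compute the integral of 5x + 5:
F(x) = (5/2)x^2 + 5x
F(11) = 5/2 * 121 + 5 * 11 = 715/2
F(5) = 5/2 * 25 + 5 * 5 = 175/2
Integral = 715/2 - 175/2 = 270
Average = 270 / (11 - 5) = 270 / 6
= 45 = 45.00

45.00


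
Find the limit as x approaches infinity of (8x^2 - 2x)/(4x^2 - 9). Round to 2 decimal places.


For limits at infinity with equal-degree polynomials,
we compare leading coefficients.
Numerator leading term: 8x^2
Denominator leading term: 4x^2
Divide both by x^2:
lim = (8 - 2/x) / (4 - 9/x^2)
As x -> infinity, the 1/x and 1/x^2 terms vanish:
= 8/4 = 2 = 2.00

2.00


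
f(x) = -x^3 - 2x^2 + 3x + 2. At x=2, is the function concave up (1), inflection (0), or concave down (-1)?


Concavity is determined by the sign of f''(x).
f(x) = -x^3 - 2x^2 + 3x + 2
f'(x) = -3x^2 - 4x + 3
f''(x) = -6x - 4
f''(2) = -6 * 2 - 4
= -12 - 4
= -16
Since f''(2) < 0, the function is concave down (-1)

-1


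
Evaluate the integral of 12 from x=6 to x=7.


The integral of a constant k over [a, b] equals k * (b - a).
integral from 6 to 7 of 12 dx
= 12 * (7 - 6)
= 12 * 1
= 12

12


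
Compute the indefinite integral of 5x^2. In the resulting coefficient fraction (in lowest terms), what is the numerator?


Apply the power rule for integration:
integral of ax^n dx = a/(n+1) * x^(n+1) + C
integral of 5x^2 dx
= 5/3 * x^3 + C
The coefficient in lowest terms is 5/3, and its numerator is 5

5


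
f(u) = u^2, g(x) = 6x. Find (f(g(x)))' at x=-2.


Using the chain rule: (f(g(x)))' = f'(g(x)) * g'(x)
First, find g(-2):
g(-2) = 6 * (-2) + 0 = -12
Next, f'(u) = 2u
And g'(x) = 6
So f'(g(-2)) * g'(-2)
= 2 * (-12) * 6
= -144

-144


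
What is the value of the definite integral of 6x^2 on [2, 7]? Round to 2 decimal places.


Find the antiderivative of 6x^2:
F(x) = 6/3 * x^3
Apply the Fundamental Theorem of Calculus:
F(7) - F(2)
= 6/3 * 7^3 - 6/3 * 2^3
= 6/3 * (343 - 8)
= 6/3 * 335
= 670 = 670.00

670.00


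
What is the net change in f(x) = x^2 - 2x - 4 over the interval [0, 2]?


Net change = f(b) - f(a)
f(x) = x^2 - 2x - 4
Compute f(2):
f(2) = 1 * 2^2 - 2 * 2 - 4
= 4 - 4 - 4
= -4
Compute f(0):
f(0) = 1 * 0^2 - 2 * 0 - 4
= 0 + 0 - 4
= -4
Net change = -4 - (-4) = 0

0


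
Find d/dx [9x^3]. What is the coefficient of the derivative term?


We apply the power rule: d/dx [ax^n] = a*n * x^(n-1)
d/dx [9x^3]
= 9 * 3 * x^(3-1)
= 27x^2
The coefficient is 27

27


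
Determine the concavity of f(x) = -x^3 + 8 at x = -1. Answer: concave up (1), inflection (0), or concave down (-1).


Concavity is determined by the sign of f''(x).
f(x) = -x^3 + 8
f'(x) = -3x^2
f''(x) = -6x
f''(-1) = -6 * (-1) + 0
= 6 + 0
= 6
Since f''(-1) > 0, the function is concave up (1)

1


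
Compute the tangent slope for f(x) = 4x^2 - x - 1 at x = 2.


The slope of the tangent line equals f'(x) at the point.
f(x) = 4x^2 - x - 1
f'(x) = 8x - 1
At x = 2:
f'(2) = 8 * 2 - 1
= 16 - 1
= 15

15


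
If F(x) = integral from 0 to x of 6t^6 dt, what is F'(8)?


By the Fundamental Theorem of Calculus (Part 1):
If F(x) = integral from 0 to x of f(t) dt, then F'(x) = f(x)
Here f(t) = 6t^6
So F'(x) = 6x^6
Evaluate at x = 8:
F'(8) = 6 * 8^6
= 6 * 262144
= 1572864

1572864


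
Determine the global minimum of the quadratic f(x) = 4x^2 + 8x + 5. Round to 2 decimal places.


For a quadratic f(x) = ax^2 + bx + c with a > 0, the minimum is at the vertex.
Vertex x-coordinate: x = -b/(2a)
x = -(8) / (2 * 4)
x = -8/8 = -1
Substitute back to find the minimum value:
f(-1) = 4 * (-1)^2 + 8 * (-1) + 5
= 4 - 8 + 5
= 1 = 1.00

1.00


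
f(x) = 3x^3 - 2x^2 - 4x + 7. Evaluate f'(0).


Differentiate f(x) = 3x^3 - 2x^2 - 4x + 7 term by term:
f'(x) = 9x^2 - 4x - 4
Substitute x = 0:
f'(0) = 9 * 0^2 - 4 * 0 - 4
= 0 + 0 - 4
= -4

-4


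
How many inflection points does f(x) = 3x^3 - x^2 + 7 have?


Inflection points occur where f''(x) = 0 and concavity changes.
f(x) = 3x^3 - x^2 + 7
f'(x) = 9x^2 - 2x
f''(x) = 18x - 2
Set f''(x) = 0:
18x - 2 = 0
x = 2 / 18 = 1/9
Since f''(x) is linear (degree 1), it changes sign at this point.
Therefore there is exactly 1 inflection point.

1


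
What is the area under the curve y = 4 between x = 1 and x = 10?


The area under a constant function y = 4 is a rectangle.
Width = 10 - 1 = 9
Height = 4
Area = width * height
= 9 * 4
= 36

36


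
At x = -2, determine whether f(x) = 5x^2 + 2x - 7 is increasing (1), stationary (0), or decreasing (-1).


Compute f'(x) to determine behavior:
f'(x) = 10x + 2
f'(-2) = 10 * (-2) + 2
= -20 + 2
= -18
Since f'(-2) < 0, the function is decreasing (-1)

-1


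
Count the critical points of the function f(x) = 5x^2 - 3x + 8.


Find where f'(x) = 0:
f'(x) = 10x - 3
Set f'(x) = 0:
10x - 3 = 0
x = 3 / 10 = 3/10
This is a linear equation in x, so there is exactly one solution.
Number of critical points: 1

1


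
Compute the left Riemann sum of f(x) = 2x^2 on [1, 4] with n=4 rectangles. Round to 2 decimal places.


Left Riemann sum uses left endpoints of each subinterval.
Interval: [1, 4], n = 4
dx = (4 - 1) / 4 = 3/4
Left endpoints: [1, 7/4, 5/2, 13/4]
f values: [2, 49/8, 25/2, 169/8]
Sum = dx * (sum of f values)
= 3/4 * 167/4
= 501/16 ≈ 31.31

31.31


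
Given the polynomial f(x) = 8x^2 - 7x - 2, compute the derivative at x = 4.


Differentiate term by term using power and sum rules:
f(x) = 8x^2 - 7x - 2
f'(x) = 16x - 7
Substitute x = 4:
f'(4) = 16 * 4 - 7
= 64 - 7
= 57

57


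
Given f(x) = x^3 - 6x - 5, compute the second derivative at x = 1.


First derivative:
f'(x) = 3x^2 - 6
Second derivative:
f''(x) = 6x
Substitute x = 1:
f''(1) = 6 * 1 + 0
= 6 + 0
= 6

6


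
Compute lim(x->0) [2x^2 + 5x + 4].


Since polynomials are continuous, we use direct substitution.
lim(x->0) of 2x^2 + 5x + 4
= 2 * 0^2 + 5 * 0 + 4
= 0 + 0 + 4
= 4

4


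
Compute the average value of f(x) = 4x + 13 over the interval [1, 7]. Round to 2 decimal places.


Average value = 1/(b-a) * integral from a to b of f(x) dx
First compute the integral of 4x + 13:
F(x) = 2x^2 + 13x
F(7) = 2 * 49 + 13 * 7 = 189
F(1) = 2 * 1 + 13 * 1 = 15
Integral = 189 - 15 = 174
Average = 174 / (7 - 1) = 174 / 6
= 29 = 29.00

29.00


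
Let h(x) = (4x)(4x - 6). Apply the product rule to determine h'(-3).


Let u(x) = 4x and v(x) = 4x - 6
u'(x) = 4
v'(x) = 4
Product rule: h'(x) = u'(x)*v(x) + u(x)*v'(x)
= 4 * (4x - 6) + (4x) * 4
At x = -3:
u(-3) = 4 * (-3) + 0 = -12
v(-3) = 4 * (-3) - 6 = -18
h'(-3) = 4 * (-18) + (-12) * 4
= -72 - 48
= -120

-120


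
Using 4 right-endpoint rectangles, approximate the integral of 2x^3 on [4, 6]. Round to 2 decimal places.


Right Riemann sum uses right endpoints of each subinterval.
Interval: [4, 6], n = 4
dx = (6 - 4) / 4 = 1/2
Right endpoints: [9/2, 5, 11/2, 6]
f values: [729/4, 250, 1331/4, 432]
Sum = dx * (sum of f values)
= 1/2 * 1197
= 1197/2 = 598.50

598.50


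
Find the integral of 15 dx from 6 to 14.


The integral of a constant k over [a, b] equals k * (b - a).
integral from 6 to 14 of 15 dx
= 15 * (14 - 6)
= 15 * 8
= 120

120


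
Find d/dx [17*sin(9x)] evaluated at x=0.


Apply the chain rule to differentiate 17*sin(9x):
d/dx [17*sin(9x)]
= 17 * cos(9x) * d/dx(9x)
= 17 * 9 * cos(9x)
= 153 * cos(9x)
Evaluate at x = 0:
= 153 * cos(0)
= 153 * 1
= 153

153


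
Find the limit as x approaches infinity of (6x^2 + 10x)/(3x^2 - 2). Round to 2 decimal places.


For limits at infinity with equal-degree polynomials,
we compare leading coefficients.
Numerator leading term: 6x^2
Denominator leading term: 3x^2
Divide both by x^2:
lim = (6 + 10/x) / (3 - 2/x^2)
As x -> infinity, the 1/x and 1/x^2 terms vanish:
= 6/3 = 2 = 2.00

2.00


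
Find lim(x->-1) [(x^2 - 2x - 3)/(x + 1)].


Direct substitution gives 0/0, so we factor the numerator.
Factor: (x^2 - 2x - 3) = (x + 1)(x - 3)
Cancel the common factor (x + 1):
(x^2 - 2x - 3)/(x + 1) = (x - 3)
Now substitute x = -1:
= (-1) - (3) = -4

-4


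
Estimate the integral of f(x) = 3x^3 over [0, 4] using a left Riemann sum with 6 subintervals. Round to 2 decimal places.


Left Riemann sum uses left endpoints of each subinterval.
Interval: [0, 4], n = 6
dx = (4 - 0) / 6 = 2/3
Left endpoints: [0, 2/3, 4/3, 2, 8/3, 10/3]
f values: [0, 8/9, 64/9, 24, 512/9, 1000/9]
Sum = dx * (sum of f values)
= 2/3 * 200
= 400/3 ≈ 133.33

133.33


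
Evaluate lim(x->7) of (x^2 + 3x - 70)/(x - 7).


Direct substitution gives 0/0, so we factor the numerator.
Factor: (x^2 + 3x - 70) = (x - 7)(x + 10)
Cancel the common factor (x - 7):
(x^2 + 3x - 70)/(x - 7) = (x + 10)
Now substitute x = 7:
= (7) - (-10) = 17

17


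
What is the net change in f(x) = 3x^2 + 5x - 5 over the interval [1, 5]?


Net change = f(b) - f(a)
f(x) = 3x^2 + 5x - 5
Compute f(5):
f(5) = 3 * 5^2 + 5 * 5 - 5
= 75 + 25 - 5
= 95
Compute f(1):
f(1) = 3 * 1^2 + 5 * 1 - 5
= 3 + 5 - 5
= 3
Net change = 95 - 3 = 92

92


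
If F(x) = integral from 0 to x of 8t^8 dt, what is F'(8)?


By the Fundamental Theorem of Calculus (Part 1):
If F(x) = integral from 0 to x of f(t) dt, then F'(x) = f(x)
Here f(t) = 8t^8
So F'(x) = 8x^8
Evaluate at x = 8:
F'(8) = 8 * 8^8
= 8 * 16777216
= 134217728

134217728


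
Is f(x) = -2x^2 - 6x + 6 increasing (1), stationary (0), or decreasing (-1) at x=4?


Compute f'(x) to determine behavior:
f'(x) = -4x - 6
f'(4) = -4 * 4 - 6
= -16 - 6
= -22
Since f'(4) < 0, the function is decreasing (-1)

-1


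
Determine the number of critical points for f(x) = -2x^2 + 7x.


Find where f'(x) = 0:
f'(x) = -4x + 7
Set f'(x) = 0:
-4x + 7 = 0
x = -7 / (-4) = 7/4
This is a linear equation in x, so there is exactly one solution.
Number of critical points: 1

1


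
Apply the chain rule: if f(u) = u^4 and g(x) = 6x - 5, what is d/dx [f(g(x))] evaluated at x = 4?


Using the chain rule: (f(g(x)))' = f'(g(x)) * g'(x)
First, find g(4):
g(4) = 6 * 4 - 5 = 19
Next, f'(u) = 4u^3
And g'(x) = 6
So f'(g(4)) * g'(4)
= 4 * 19^3 * 6
= 4 * 6859 * 6
= 164616

164616


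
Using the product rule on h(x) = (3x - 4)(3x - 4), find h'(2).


Let u(x) = 3x - 4 and v(x) = 3x - 4
u'(x) = 3
v'(x) = 3
Product rule: h'(x) = u'(x)*v(x) + u(x)*v'(x)
= 3 * (3x - 4) + (3x - 4) * 3
At x = 2:
u(2) = 3 * 2 - 4 = 2
v(2) = 3 * 2 - 4 = 2
h'(2) = 3 * 2 + 2 * 3
= 6 + 6
= 12

12


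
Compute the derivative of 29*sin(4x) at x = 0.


Apply the chain rule to differentiate 29*sin(4x):
d/dx [29*sin(4x)]
= 29 * cos(4x) * d/dx(4x)
= 29 * 4 * cos(4x)
= 116 * cos(4x)
Evaluate at x = 0:
= 116 * cos(0)
= 116 * 1
= 116

116


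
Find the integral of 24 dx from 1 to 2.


The integral of a constant k over [a, b] equals k * (b - a).
integral from 1 to 2 of 24 dx
= 24 * (2 - 1)
= 24 * 1
= 24

24


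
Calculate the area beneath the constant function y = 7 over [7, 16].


The area under a constant function y = 7 is a rectangle.
Width = 16 - 7 = 9
Height = 7
Area = width * height
= 9 * 7
= 63

63


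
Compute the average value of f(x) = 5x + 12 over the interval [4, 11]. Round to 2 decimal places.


Average value = 1/(b-a) * integral from a to b of f(x) dx
First compute the integral of 5x + 12:
F(x) = (5/2)x^2 + 12x
F(11) = 5/2 * 121 + 12 * 11 = 869/2
F(4) = 5/2 * 16 + 12 * 4 = 88
Integral = 869/2 - 88 = 693/2
Average = (693/2) / (11 - 4) = (693/2) / 7
= 99/2 = 49.50

49.50


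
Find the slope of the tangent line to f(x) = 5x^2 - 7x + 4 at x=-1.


The slope of the tangent line equals f'(x) at the point.
f(x) = 5x^2 - 7x + 4
f'(x) = 10x - 7
At x = -1:
f'(-1) = 10 * (-1) - 7
= -10 - 7
= -17

-17


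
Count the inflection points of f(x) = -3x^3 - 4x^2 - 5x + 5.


Inflection points occur where f''(x) = 0 and concavity changes.
f(x) = -3x^3 - 4x^2 - 5x + 5
f'(x) = -9x^2 - 8x - 5
f''(x) = -18x - 8
Set f''(x) = 0:
-18x - 8 = 0
x = 8 / (-18) = -4/9
Since f''(x) is linear (degree 1), it changes sign at this point.
Therefore there is exactly 1 inflection point.

1


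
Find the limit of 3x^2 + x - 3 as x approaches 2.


Since polynomials are continuous, we use direct substitution.
lim(x->2) of 3x^2 + x - 3
= 3 * 2^2 + 1 * 2 - 3
= 12 + 2 - 3
= 11

11


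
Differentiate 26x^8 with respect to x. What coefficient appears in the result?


We apply the power rule: d/dx [ax^n] = a*n * x^(n-1)
d/dx [26x^8]
= 26 * 8 * x^(8-1)
= 208x^7
The coefficient is 208

208


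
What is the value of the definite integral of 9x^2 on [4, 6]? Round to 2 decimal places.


Find the antiderivative of 9x^2:
F(x) = 9/3 * x^3
Apply the Fundamental Theorem of Calculus:
F(6) - F(4)
= 9/3 * 6^3 - 9/3 * 4^3
= 9/3 * (216 - 64)
= 9/3 * 152
= 456 = 456.00

456.00


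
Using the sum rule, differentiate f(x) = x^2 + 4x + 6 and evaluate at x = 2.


Differentiate term by term using power and sum rules:
f(x) = x^2 + 4x + 6
f'(x) = 2x + 4
Substitute x = 2:
f'(2) = 2 * 2 + 4
= 4 + 4
= 8

8


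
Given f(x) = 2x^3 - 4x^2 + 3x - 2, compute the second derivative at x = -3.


First derivative:
f'(x) = 6x^2 - 8x + 3
Second derivative:
f''(x) = 12x - 8
Substitute x = -3:
f''(-3) = 12 * (-3) - 8
= -36 - 8
= -44

-44


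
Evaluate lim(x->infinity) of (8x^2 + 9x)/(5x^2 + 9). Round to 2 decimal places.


For limits at infinity with equal-degree polynomials,
we compare leading coefficients.
Numerator leading term: 8x^2
Denominator leading term: 5x^2
Divide both by x^2:
lim = (8 + 9/x) / (5 + 9/x^2)
As x -> infinity, the 1/x and 1/x^2 terms vanish:
= 8/5 = 1.60

1.60


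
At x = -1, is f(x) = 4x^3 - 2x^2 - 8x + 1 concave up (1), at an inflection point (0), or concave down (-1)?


Concavity is determined by the sign of f''(x).
f(x) = 4x^3 - 2x^2 - 8x + 1
f'(x) = 12x^2 - 4x - 8
f''(x) = 24x - 4
f''(-1) = 24 * (-1) - 4
= -24 - 4
= -28
Since f''(-1) < 0, the function is concave down (-1)

-1


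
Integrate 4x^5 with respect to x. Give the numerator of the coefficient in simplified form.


Apply the power rule for integration:
integral of ax^n dx = a/(n+1) * x^(n+1) + C
integral of 4x^5 dx
= 4/6 * x^6 + C
= 2/3 * x^6 + C
The coefficient in lowest terms is 2/3, and its numerator is 2

2


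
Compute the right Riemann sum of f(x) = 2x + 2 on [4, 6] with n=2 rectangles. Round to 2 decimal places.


Right Riemann sum uses right endpoints of each subinterval.
Interval: [4, 6], n = 2
dx = (6 - 4) / 2 = 1
Right endpoints: [5, 6]
f values: [12, 14]
Sum = dx * (sum of f values)
= 1 * 26
= 26 = 26.00

26.00


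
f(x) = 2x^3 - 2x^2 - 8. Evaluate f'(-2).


Differentiate f(x) = 2x^3 - 2x^2 - 8 term by term:
f'(x) = 6x^2 - 4x
Substitute x = -2:
f'(-2) = 6 * (-2)^2 - 4 * (-2) + 0
= 24 + 8 + 0
= 32

32


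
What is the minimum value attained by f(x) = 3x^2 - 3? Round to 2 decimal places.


For a quadratic f(x) = ax^2 + bx + c with a > 0, the minimum is at the vertex.
Vertex x-coordinate: x = -b/(2a)
x = -(0) / (2 * 3)
x = 0/6 = 0
Substitute back to find the minimum value:
f(0) = 3 * 0^2 + 0 * 0 - 3
= 0 + 0 - 3
= -3 = -3.00

-3.00


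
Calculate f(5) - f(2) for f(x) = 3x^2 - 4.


Net change = f(b) - f(a)
f(x) = 3x^2 - 4
Compute f(5):
f(5) = 3 * 5^2 + 0 * 5 - 4
= 75 + 0 - 4
= 71
Compute f(2):
f(2) = 3 * 2^2 + 0 * 2 - 4
= 12 + 0 - 4
= 8
Net change = 71 - 8 = 63

63


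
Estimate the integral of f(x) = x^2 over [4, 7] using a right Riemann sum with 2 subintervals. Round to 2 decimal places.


Right Riemann sum uses right endpoints of each subinterval.
Interval: [4, 7], n = 2
dx = (7 - 4) / 2 = 3/2
Right endpoints: [11/2, 7]
f values: [121/4, 49]
Sum = dx * (sum of f values)
= 3/2 * 317/4
= 951/8 ≈ 118.88

118.88


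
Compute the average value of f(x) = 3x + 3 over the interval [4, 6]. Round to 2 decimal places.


Average value = 1/(b-a) * integral from a to b of f(x) dx
First compute the integral of 3x + 3:
F(x) = (3/2)x^2 + 3x
F(6) = 3/2 * 36 + 3 * 6 = 72
F(4) = 3/2 * 16 + 3 * 4 = 36
Integral = 72 - 36 = 36
Average = 36 / (6 - 4) = 36 / 2
= 18 = 18.00

18.00


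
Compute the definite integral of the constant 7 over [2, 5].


The integral of a constant k over [a, b] equals k * (b - a).
integral from 2 to 5 of 7 dx
= 7 * (5 - 2)
= 7 * 3
= 21

21


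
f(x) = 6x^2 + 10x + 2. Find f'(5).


Differentiate term by term using power and sum rules:
f(x) = 6x^2 + 10x + 2
f'(x) = 12x + 10
Substitute x = 5:
f'(5) = 12 * 5 + 10
= 60 + 10
= 70

70


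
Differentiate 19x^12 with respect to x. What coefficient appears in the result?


We apply the power rule: d/dx [ax^n] = a*n * x^(n-1)
d/dx [19x^12]
= 19 * 12 * x^(12-1)
= 228x^11
The coefficient is 228

228


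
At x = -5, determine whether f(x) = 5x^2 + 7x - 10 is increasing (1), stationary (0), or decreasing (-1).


Compute f'(x) to determine behavior:
f'(x) = 10x + 7
f'(-5) = 10 * (-5) + 7
= -50 + 7
= -43
Since f'(-5) < 0, the function is decreasing (-1)

-1


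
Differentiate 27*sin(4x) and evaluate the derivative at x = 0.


Apply the chain rule to differentiate 27*sin(4x):
d/dx [27*sin(4x)]
= 27 * cos(4x) * d/dx(4x)
= 27 * 4 * cos(4x)
= 108 * cos(4x)
Evaluate at x = 0:
= 108 * cos(0)
= 108 * 1
= 108

108


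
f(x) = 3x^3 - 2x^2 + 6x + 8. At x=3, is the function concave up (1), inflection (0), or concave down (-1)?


Concavity is determined by the sign of f''(x).
f(x) = 3x^3 - 2x^2 + 6x + 8
f'(x) = 9x^2 - 4x + 6
f''(x) = 18x - 4
f''(3) = 18 * 3 - 4
= 54 - 4
= 50
Since f''(3) > 0, the function is concave up (1)

1


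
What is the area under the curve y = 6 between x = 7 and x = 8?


The area under a constant function y = 6 is a rectangle.
Width = 8 - 7 = 1
Height = 6
Area = width * height
= 1 * 6
= 6

6


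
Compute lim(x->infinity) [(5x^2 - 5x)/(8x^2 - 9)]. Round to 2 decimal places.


For limits at infinity with equal-degree polynomials,
we compare leading coefficients.
Numerator leading term: 5x^2
Denominator leading term: 8x^2
Divide both by x^2:
lim = (5 - 5/x) / (8 - 9/x^2)
As x -> infinity, the 1/x and 1/x^2 terms vanish:
= 5/8 ≈ 0.63

0.63


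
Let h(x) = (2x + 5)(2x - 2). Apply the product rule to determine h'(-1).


Let u(x) = 2x + 5 and v(x) = 2x - 2
u'(x) = 2
v'(x) = 2
Product rule: h'(x) = u'(x)*v(x) + u(x)*v'(x)
= 2 * (2x - 2) + (2x + 5) * 2
At x = -1:
u(-1) = 2 * (-1) + 5 = 3
v(-1) = 2 * (-1) - 2 = -4
h'(-1) = 2 * (-4) + 3 * 2
= -8 + 6
= -2

-2


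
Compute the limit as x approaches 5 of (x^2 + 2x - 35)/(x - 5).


Direct substitution gives 0/0, so we factor the numerator.
Factor: (x^2 + 2x - 35) = (x - 5)(x + 7)
Cancel the common factor (x - 5):
(x^2 + 2x - 35)/(x - 5) = (x + 7)
Now substitute x = 5:
= (5) - (-7) = 12

12


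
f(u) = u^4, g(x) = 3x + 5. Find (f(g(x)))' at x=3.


Using the chain rule: (f(g(x)))' = f'(g(x)) * g'(x)
First, find g(3):
g(3) = 3 * 3 + 5 = 14
Next, f'(u) = 4u^3
And g'(x) = 3
So f'(g(3)) * g'(3)
= 4 * 14^3 * 3
= 4 * 2744 * 3
= 32928

32928


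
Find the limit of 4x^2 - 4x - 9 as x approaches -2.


Since polynomials are continuous, we use direct substitution.
lim(x->-2) of 4x^2 - 4x - 9
= 4 * (-2)^2 - 4 * (-2) - 9
= 16 + 8 - 9
= 15

15


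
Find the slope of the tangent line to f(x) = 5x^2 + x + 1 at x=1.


The slope of the tangent line equals f'(x) at the point.
f(x) = 5x^2 + x + 1
f'(x) = 10x + 1
At x = 1:
f'(1) = 10 * 1 + 1
= 10 + 1
= 11

11


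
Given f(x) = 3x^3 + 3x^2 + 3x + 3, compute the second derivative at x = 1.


First derivative:
f'(x) = 9x^2 + 6x + 3
Second derivative:
f''(x) = 18x + 6
Substitute x = 1:
f''(1) = 18 * 1 + 6
= 18 + 6
= 24

24


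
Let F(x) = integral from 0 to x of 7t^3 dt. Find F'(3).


By the Fundamental Theorem of Calculus (Part 1):
If F(x) = integral from 0 to x of f(t) dt, then F'(x) = f(x)
Here f(t) = 7t^3
So F'(x) = 7x^3
Evaluate at x = 3:
F'(3) = 7 * 3^3
= 7 * 27
= 189

189


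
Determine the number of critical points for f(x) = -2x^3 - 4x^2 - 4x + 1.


Find where f'(x) = 0:
f(x) = -2x^3 - 4x^2 - 4x + 1
f'(x) = -6x^2 - 8x - 4
This is a quadratic in x. Use the discriminant to count real roots.
Discriminant = (-8)^2 - 4 * (-6) * (-4)
= 64 - 96
= -32
Since discriminant < 0, f'(x) = 0 has no real solutions.
Number of critical points: 0

0


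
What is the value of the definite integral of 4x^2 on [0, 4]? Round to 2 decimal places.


Find the antiderivative of 4x^2:
F(x) = 4/3 * x^3
Apply the Fundamental Theorem of Calculus:
F(4) - F(0)
= 4/3 * 4^3 - 4/3 * 0^3
= 4/3 * (64 - 0)
= 4/3 * 64
= 256/3 ≈ 85.33

85.33


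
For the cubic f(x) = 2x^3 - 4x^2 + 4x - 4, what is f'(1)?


Differentiate f(x) = 2x^3 - 4x^2 + 4x - 4 term by term:
f'(x) = 6x^2 - 8x + 4
Substitute x = 1:
f'(1) = 6 * 1^2 - 8 * 1 + 4
= 6 - 8 + 4
= 2

2


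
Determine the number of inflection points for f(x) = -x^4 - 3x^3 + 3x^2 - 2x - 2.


Inflection points occur where f''(x) = 0 and concavity changes.
f(x) = -x^4 - 3x^3 + 3x^2 - 2x - 2
f'(x) = -4x^3 - 9x^2 + 6x - 2
f''(x) = -12x^2 - 18x + 6
This is a quadratic in x. Use the discriminant to count real roots.
Discriminant = (-18)^2 - 4 * (-12) * 6
= 324 - (-288)
= 612
Since discriminant > 0, f''(x) = 0 has 2 distinct real solutions.
A quadratic with two distinct real roots changes sign at each root, so concavity changes at both.
Number of inflection points: 2

2


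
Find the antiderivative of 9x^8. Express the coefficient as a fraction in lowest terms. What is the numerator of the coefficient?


Apply the power rule for integration:
integral of ax^n dx = a/(n+1) * x^(n+1) + C
integral of 9x^8 dx
= 9/9 * x^9 + C
= 1 * x^9 + C
The coefficient in lowest terms is 1 = 1/1, so its numerator is 1

1


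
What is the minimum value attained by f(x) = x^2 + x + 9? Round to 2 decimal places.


For a quadratic f(x) = ax^2 + bx + c with a > 0, the minimum is at the vertex.
Vertex x-coordinate: x = -b/(2a)
x = -(1) / (2 * 1)
x = -1/2
Substitute back to find the minimum value:
f(-1/2) = 1 * (-1/2)^2 + 1 * (-1/2) + 9
= 1/4 - 1/2 + 9
= 35/4 = 8.75

8.75


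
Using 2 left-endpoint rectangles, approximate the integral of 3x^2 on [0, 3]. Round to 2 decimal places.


Left Riemann sum uses left endpoints of each subinterval.
Interval: [0, 3], n = 2
dx = (3 - 0) / 2 = 3/2
Left endpoints: [0, 3/2]
f values: [0, 27/4]
Sum = dx * (sum of f values)
= 3/2 * 27/4
= 81/8 ≈ 10.13

10.13


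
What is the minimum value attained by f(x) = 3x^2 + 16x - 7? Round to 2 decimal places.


For a quadratic f(x) = ax^2 + bx + c with a > 0, the minimum is at the vertex.
Vertex x-coordinate: x = -b/(2a)
x = -(16) / (2 * 3)
x = -16/6 = -8/3
Substitute back to find the minimum value:
f(-8/3) = 3 * (-8/3)^2 + 16 * (-8/3) - 7
= 64/3 - 128/3 - 7
= -85/3 ≈ -28.33

-28.33


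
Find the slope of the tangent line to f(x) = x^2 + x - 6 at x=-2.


The slope of the tangent line equals f'(x) at the point.
f(x) = x^2 + x - 6
f'(x) = 2x + 1
At x = -2:
f'(-2) = 2 * (-2) + 1
= -4 + 1
= -3

-3


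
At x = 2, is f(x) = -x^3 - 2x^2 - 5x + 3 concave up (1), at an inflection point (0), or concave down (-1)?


Concavity is determined by the sign of f''(x).
f(x) = -x^3 - 2x^2 - 5x + 3
f'(x) = -3x^2 - 4x - 5
f''(x) = -6x - 4
f''(2) = -6 * 2 - 4
= -12 - 4
= -16
Since f''(2) < 0, the function is concave down (-1)

-1


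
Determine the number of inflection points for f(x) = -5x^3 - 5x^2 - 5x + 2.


Inflection points occur where f''(x) = 0 and concavity changes.
f(x) = -5x^3 - 5x^2 - 5x + 2
f'(x) = -15x^2 - 10x - 5
f''(x) = -30x - 10
Set f''(x) = 0:
-30x - 10 = 0
x = 10 / (-30) = -1/3
Since f''(x) is linear (degree 1), it changes sign at this point.
Therefore there is exactly 1 inflection point.

1


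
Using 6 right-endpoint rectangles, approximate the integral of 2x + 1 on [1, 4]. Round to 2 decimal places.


Right Riemann sum uses right endpoints of each subinterval.
Interval: [1, 4], n = 6
dx = (4 - 1) / 6 = 1/2
Right endpoints: [3/2, 2, 5/2, 3, 7/2, 4]
f values: [4, 5, 6, 7, 8, 9]
Sum = dx * (sum of f values)
= 1/2 * 39
= 39/2 = 19.50

19.50


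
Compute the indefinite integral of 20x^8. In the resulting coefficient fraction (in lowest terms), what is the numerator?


Apply the power rule for integration:
integral of ax^n dx = a/(n+1) * x^(n+1) + C
integral of 20x^8 dx
= 20/9 * x^9 + C
The coefficient in lowest terms is 20/9, and its numerator is 20

20


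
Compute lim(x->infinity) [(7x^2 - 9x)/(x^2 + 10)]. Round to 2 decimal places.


For limits at infinity with equal-degree polynomials,
we compare leading coefficients.
Numerator leading term: 7x^2
Denominator leading term: x^2
Divide both by x^2:
lim = (7 - 9/x) / (1 + 10/x^2)
As x -> infinity, the 1/x and 1/x^2 terms vanish:
= 7/1 = 7 = 7.00

7.00


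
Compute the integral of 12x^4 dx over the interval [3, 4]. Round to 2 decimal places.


Find the antiderivative of 12x^4:
F(x) = 12/5 * x^5
Apply the Fundamental Theorem of Calculus:
F(4) - F(3)
= 12/5 * 4^5 - 12/5 * 3^5
= 12/5 * (1024 - 243)
= 12/5 * 781
= 9372/5 = 1874.40

1874.40


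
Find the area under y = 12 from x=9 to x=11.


The area under a constant function y = 12 is a rectangle.
Width = 11 - 9 = 2
Height = 12
Area = width * height
= 2 * 12
= 24

24


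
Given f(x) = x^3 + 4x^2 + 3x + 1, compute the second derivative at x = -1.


First derivative:
f'(x) = 3x^2 + 8x + 3
Second derivative:
f''(x) = 6x + 8
Substitute x = -1:
f''(-1) = 6 * (-1) + 8
= -6 + 8
= 2

2


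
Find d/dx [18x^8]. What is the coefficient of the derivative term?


We apply the power rule: d/dx [ax^n] = a*n * x^(n-1)
d/dx [18x^8]
= 18 * 8 * x^(8-1)
= 144x^7
The coefficient is 144

144


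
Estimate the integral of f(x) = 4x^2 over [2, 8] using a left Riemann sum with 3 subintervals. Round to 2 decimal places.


Left Riemann sum uses left endpoints of each subinterval.
Interval: [2, 8], n = 3
dx = (8 - 2) / 3 = 2
Left endpoints: [2, 4, 6]
f values: [16, 64, 144]
Sum = dx * (sum of f values)
= 2 * 224
= 448 = 448.00

448.00


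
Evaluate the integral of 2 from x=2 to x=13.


The integral of a constant k over [a, b] equals k * (b - a).
integral from 2 to 13 of 2 dx
= 2 * (13 - 2)
= 2 * 11
= 22

22


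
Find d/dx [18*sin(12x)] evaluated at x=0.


Apply the chain rule to differentiate 18*sin(12x):
d/dx [18*sin(12x)]
= 18 * cos(12x) * d/dx(12x)
= 18 * 12 * cos(12x)
= 216 * cos(12x)
Evaluate at x = 0:
= 216 * cos(0)
= 216 * 1
= 216

216


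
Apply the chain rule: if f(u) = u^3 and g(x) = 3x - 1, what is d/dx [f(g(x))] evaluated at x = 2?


Using the chain rule: (f(g(x)))' = f'(g(x)) * g'(x)
First, find g(2):
g(2) = 3 * 2 - 1 = 5
Next, f'(u) = 3u^2
And g'(x) = 3
So f'(g(2)) * g'(2)
= 3 * 5^2 * 3
= 3 * 25 * 3
= 225

225


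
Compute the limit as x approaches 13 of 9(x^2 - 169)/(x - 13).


Direct substitution gives 0/0, so we factor the numerator.
Factor: 9(x^2 - 169) = 9 * (x - 13)(x + 13)
Cancel the common factor (x - 13):
9(x^2 - 169)/(x - 13) = 9 * (x + 13)
Now substitute x = 13:
= 9 * (13 + 13) = 234

234
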